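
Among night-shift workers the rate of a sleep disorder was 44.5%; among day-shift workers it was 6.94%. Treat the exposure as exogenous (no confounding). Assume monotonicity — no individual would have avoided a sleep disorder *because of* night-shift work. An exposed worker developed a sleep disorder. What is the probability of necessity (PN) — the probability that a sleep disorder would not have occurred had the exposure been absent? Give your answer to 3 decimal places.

PN ≈ 0.844

p₁ = 0.445, p₀ = 0.0694.
Under exogeneity and monotonicity, PN = (p₁ − p₀) / p₁.
PN = (0.445 − 0.0694) / 0.445 = 0.3756 / 0.445 ≈ 0.8440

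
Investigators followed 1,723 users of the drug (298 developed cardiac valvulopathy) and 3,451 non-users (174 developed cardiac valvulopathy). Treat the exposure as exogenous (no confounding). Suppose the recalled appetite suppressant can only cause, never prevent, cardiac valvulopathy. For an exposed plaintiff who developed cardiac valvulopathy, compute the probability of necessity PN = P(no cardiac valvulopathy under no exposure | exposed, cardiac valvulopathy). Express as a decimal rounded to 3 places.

p₁ = P(outcome | exposed) = 298/1723 = 0.17295
p₀ = P(outcome | unexposed) = 174/3451 = 0.05042
Under exogeneity and monotonicity, PN = (p₁ − p₀) / p₁.
PN = (0.17295 − 0.05042) / 0.17295 = 0.12253 / 0.17295 ≈ 0.7085

PN ≈ 0.708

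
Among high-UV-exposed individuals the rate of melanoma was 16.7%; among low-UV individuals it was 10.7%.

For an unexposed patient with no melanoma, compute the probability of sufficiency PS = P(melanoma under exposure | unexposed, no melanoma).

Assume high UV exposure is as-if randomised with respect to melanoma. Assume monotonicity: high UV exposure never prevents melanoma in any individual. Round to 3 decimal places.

p₁ = 0.167, p₀ = 0.107.
Under exogeneity and monotonicity, PS = (p₁ − p₀) / (1 − p₀).
PS = (0.167 − 0.107) / (1 − 0.107) = 0.06 / 0.893 ≈ 0.0672

PS ≈ 0.067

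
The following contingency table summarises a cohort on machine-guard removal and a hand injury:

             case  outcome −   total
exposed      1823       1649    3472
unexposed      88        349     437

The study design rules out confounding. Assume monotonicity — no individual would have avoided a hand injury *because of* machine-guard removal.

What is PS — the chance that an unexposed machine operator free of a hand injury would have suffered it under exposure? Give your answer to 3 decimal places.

p₁ = P(outcome | exposed) = 1823/3472 = 0.52506
p₀ = P(outcome | unexposed) = 88/437 = 0.20137
Under exogeneity and monotonicity, PS = (p₁ − p₀) / (1 − p₀).
PS = (0.52506 − 0.20137) / (1 − 0.20137) = 0.32368 / 0.79863 ≈ 0.4053

PS ≈ 0.405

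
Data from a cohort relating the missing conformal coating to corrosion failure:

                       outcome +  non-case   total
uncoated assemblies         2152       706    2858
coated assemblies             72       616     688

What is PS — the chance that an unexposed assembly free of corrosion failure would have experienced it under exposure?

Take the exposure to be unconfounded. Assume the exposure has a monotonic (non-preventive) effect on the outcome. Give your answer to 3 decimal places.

PS ≈ 0.724

p₁ = P(outcome | exposed) = 2152/2858 = 0.75297
p₀ = P(outcome | unexposed) = 72/688 = 0.10465
Under exogeneity and monotonicity, PS = (p₁ − p₀) / (1 − p₀).
PS = (0.75297 − 0.10465) / (1 − 0.10465) = 0.64832 / 0.89535 ≈ 0.7241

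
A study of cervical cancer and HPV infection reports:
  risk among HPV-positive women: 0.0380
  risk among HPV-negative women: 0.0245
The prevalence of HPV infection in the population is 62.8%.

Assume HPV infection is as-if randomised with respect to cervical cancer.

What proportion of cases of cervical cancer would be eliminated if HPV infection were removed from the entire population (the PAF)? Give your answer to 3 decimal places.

Let p₁ = 0.038, p₀ = 0.0245.
Overall risk P(Y=1) = π·p₁ + (1−π)·p₀ = 0.628×0.038 + 0.372×0.0245 = 0.032978.
Under exogeneity, PAF = [P(Y=1) − p₀] / P(Y=1).
PAF = (0.032978 − 0.0245) / 0.032978 ≈ 0.2571

PAF ≈ 0.257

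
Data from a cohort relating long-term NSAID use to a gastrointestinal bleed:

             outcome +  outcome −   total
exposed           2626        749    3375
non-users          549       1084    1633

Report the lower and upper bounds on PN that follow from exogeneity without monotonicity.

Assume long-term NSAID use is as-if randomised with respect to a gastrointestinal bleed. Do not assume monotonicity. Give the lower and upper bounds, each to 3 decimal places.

0.568 ≤ PN ≤ 0.853

p₁ = P(outcome | exposed) = 2626/3375 = 0.77807
p₀ = P(outcome | unexposed) = 549/1633 = 0.33619
Under exogeneity alone the bounds on PN are max{0,(p₁−p₀)/p₁} ≤ PN ≤ min{1,(1−p₀)/p₁}.
  lower = (p₁ − p₀)/p₁ = 0.44188 / 0.77807 ≈ 0.5679
  upper = min{1, (1 − p₀)/p₁} = 0.66381 / 0.77807 ≈ 0.8531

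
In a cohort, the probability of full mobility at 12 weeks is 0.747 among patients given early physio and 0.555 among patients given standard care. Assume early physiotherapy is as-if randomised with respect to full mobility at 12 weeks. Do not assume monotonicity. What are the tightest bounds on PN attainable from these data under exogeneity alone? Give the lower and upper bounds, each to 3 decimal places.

0.257 ≤ PN ≤ 0.596

Let p₁ = 0.747, p₀ = 0.555.
Under exogeneity alone the bounds on PN are max{0,(p₁−p₀)/p₁} ≤ PN ≤ min{1,(1−p₀)/p₁}.
  lower = (p₁ − p₀)/p₁ = 0.192 / 0.747 ≈ 0.2570
  upper = min{1, (1 − p₀)/p₁} = 0.445 / 0.747 ≈ 0.5957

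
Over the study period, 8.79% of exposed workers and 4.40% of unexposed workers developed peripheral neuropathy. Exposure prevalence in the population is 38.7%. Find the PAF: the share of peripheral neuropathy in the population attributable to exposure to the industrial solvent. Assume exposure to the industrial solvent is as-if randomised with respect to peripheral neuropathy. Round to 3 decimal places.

p₁ = 0.0879, p₀ = 0.044.
Overall risk P(Y=1) = π·p₁ + (1−π)·p₀ = 0.387×0.0879 + 0.613×0.044 = 0.060989.
Under exogeneity, PAF = [P(Y=1) − p₀] / P(Y=1).
PAF = (0.060989 − 0.044) / 0.060989 ≈ 0.2786

PAF ≈ 0.279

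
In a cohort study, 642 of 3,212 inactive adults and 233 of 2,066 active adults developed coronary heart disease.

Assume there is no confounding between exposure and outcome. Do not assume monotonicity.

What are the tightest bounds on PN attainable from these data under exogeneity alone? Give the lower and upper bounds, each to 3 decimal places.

p₁ = P(outcome | exposed) = 642/3212 = 0.19988
p₀ = P(outcome | unexposed) = 233/2066 = 0.11278
Under exogeneity alone the bounds on PN are max{0,(p₁−p₀)/p₁} ≤ PN ≤ min{1,(1−p₀)/p₁}.
  lower = (p₁ − p₀)/p₁ = 0.087097 / 0.19988 ≈ 0.4358
  upper = min{1, (1 − p₀)/p₁} = 0.88722 / 0.19988 ≈ 4.4389 → capped at 1

0.436 ≤ PN ≤ 1.000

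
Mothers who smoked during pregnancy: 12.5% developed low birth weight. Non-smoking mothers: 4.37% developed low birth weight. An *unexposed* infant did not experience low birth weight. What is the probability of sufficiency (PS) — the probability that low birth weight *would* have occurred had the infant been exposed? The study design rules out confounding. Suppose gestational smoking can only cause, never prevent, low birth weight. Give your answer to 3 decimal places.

p₁ = 0.125, p₀ = 0.0437.
Under exogeneity and monotonicity, PS = (p₁ − p₀) / (1 − p₀).
PS = (0.125 − 0.0437) / (1 − 0.0437) = 0.0813 / 0.9563 ≈ 0.0850

PS ≈ 0.085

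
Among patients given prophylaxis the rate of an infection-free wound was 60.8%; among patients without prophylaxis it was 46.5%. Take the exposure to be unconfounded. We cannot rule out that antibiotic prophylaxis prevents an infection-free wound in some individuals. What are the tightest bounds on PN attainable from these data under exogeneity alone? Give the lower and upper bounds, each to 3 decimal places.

p₁ = 0.608, p₀ = 0.465.
Under exogeneity alone the bounds on PN are max{0,(p₁−p₀)/p₁} ≤ PN ≤ min{1,(1−p₀)/p₁}.
  lower = (p₁ − p₀)/p₁ = 0.143 / 0.608 ≈ 0.2352
  upper = min{1, (1 − p₀)/p₁} = 0.535 / 0.608 ≈ 0.8799

0.235 ≤ PN ≤ 0.880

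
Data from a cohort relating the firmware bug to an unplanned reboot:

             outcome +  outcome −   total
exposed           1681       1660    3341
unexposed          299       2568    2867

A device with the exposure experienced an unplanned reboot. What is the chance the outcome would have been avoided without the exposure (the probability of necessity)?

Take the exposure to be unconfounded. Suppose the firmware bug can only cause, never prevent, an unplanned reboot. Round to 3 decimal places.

p₁ = P(outcome | exposed) = 1681/3341 = 0.50314
p₀ = P(outcome | unexposed) = 299/2867 = 0.10429
Under exogeneity and monotonicity, PN = (p₁ − p₀)/p₁.
PN = (0.50314 − 0.10429) / 0.50314 ≈ 0.7927

PN ≈ 0.793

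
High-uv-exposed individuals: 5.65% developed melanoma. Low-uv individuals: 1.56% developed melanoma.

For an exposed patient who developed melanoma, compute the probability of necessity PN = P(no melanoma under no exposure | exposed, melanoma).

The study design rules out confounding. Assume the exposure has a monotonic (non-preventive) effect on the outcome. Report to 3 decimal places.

PN ≈ 0.724

p₁ = 0.0565, p₀ = 0.0156.
Under exogeneity and monotonicity, PN = (p₁ − p₀) / p₁.
PN = (0.0565 − 0.0156) / 0.0565 = 0.0409 / 0.0565 ≈ 0.7239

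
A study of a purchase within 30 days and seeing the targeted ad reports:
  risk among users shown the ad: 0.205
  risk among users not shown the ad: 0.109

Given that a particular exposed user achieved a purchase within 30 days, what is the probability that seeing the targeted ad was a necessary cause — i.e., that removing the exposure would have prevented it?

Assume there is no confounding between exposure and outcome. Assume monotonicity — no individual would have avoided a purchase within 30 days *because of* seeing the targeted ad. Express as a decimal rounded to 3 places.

Let p₁ = 0.205, p₀ = 0.109.
Under exogeneity and monotonicity, PN = (p₁ − p₀) / p₁.
PN = (0.205 − 0.109) / 0.205 = 0.096 / 0.205 ≈ 0.4683

PN ≈ 0.468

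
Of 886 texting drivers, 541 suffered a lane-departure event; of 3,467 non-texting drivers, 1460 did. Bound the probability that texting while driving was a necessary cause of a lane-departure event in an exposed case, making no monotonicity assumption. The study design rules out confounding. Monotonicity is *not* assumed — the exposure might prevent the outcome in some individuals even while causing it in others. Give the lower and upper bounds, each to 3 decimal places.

0.310 ≤ PN ≤ 0.948

p₁ = P(outcome | exposed) = 541/886 = 0.61061
p₀ = P(outcome | unexposed) = 1460/3467 = 0.42111
Under exogeneity alone the bounds on PN are max{0,(p₁−p₀)/p₁} ≤ PN ≤ min{1,(1−p₀)/p₁}.
  lower = (p₁ − p₀)/p₁ = 0.1895 / 0.61061 ≈ 0.3103
  upper = min{1, (1 − p₀)/p₁} = 0.57889 / 0.61061 ≈ 0.9480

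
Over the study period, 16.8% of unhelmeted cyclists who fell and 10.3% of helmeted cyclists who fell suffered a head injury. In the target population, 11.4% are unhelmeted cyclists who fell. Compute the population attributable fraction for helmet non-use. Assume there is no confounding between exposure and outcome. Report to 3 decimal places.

PAF ≈ 0.067

p₁ = 0.168, p₀ = 0.103.
Overall risk P(Y=1) = π·p₁ + (1−π)·p₀ = 0.114×0.168 + 0.886×0.103 = 0.11041.
Under exogeneity, PAF = [P(Y=1) − p₀] / P(Y=1).
PAF = (0.11041 − 0.103) / 0.11041 ≈ 0.0671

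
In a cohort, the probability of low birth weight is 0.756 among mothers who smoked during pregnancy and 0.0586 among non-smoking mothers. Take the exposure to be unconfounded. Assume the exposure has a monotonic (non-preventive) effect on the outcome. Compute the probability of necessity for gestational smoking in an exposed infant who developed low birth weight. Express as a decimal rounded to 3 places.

PN ≈ 0.922

Let p₁ = 0.756, p₀ = 0.0586.
Under exogeneity and monotonicity, PN = (p₁ − p₀) / p₁.
PN = (0.756 − 0.0586) / 0.756 = 0.6974 / 0.756 ≈ 0.9225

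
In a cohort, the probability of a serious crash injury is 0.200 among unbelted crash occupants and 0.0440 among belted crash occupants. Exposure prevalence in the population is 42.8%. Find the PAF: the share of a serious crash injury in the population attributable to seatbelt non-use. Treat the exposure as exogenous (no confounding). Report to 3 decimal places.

PAF ≈ 0.603

Let p₁ = 0.2, p₀ = 0.044.
Overall risk P(Y=1) = π·p₁ + (1−π)·p₀ = 0.428×0.2 + 0.572×0.044 = 0.11077.
Under exogeneity, PAF = [P(Y=1) − p₀] / P(Y=1).
PAF = (0.11077 − 0.044) / 0.11077 ≈ 0.6028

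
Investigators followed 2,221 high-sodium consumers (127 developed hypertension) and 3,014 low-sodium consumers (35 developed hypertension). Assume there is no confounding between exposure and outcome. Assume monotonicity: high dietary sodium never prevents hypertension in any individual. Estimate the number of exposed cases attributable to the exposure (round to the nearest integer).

p₁ = P(outcome | exposed) = 127/2221 = 0.057181
p₀ = P(outcome | unexposed) = 35/3014 = 0.011612
PN = (p₁ − p₀)/p₁ = (0.057181 − 0.011612) / 0.057181 ≈ 0.79692.
Attributable cases ≈ PN × (exposed cases) = 0.79692 × 127 ≈ 101.21.

about 101 cases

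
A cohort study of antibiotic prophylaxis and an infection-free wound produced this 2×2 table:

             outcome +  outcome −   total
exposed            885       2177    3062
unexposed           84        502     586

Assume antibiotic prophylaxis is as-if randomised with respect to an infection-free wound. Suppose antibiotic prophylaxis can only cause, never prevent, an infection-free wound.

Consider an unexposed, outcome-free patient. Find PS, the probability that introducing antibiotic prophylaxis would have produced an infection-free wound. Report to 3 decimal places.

PS ≈ 0.170

p₁ = P(outcome | exposed) = 885/3062 = 0.28903
p₀ = P(outcome | unexposed) = 84/586 = 0.14334
Under exogeneity and monotonicity, PS = (p₁ − p₀) / (1 − p₀).
PS = (0.28903 − 0.14334) / (1 − 0.14334) = 0.14568 / 0.85666 ≈ 0.1701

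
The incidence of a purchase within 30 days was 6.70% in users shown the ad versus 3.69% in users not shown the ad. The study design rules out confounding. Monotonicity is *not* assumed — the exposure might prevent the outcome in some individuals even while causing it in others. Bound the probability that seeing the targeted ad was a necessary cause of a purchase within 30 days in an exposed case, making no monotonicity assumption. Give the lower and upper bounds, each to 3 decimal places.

p₁ = 0.067, p₀ = 0.0369.
Under exogeneity alone the bounds on PN are max{0,(p₁−p₀)/p₁} ≤ PN ≤ min{1,(1−p₀)/p₁}.
  lower = (p₁ − p₀)/p₁ = 0.0301 / 0.067 ≈ 0.4493
  upper = min{1, (1 − p₀)/p₁} = 0.9631 / 0.067 ≈ 14.3746 → capped at 1

0.449 ≤ PN ≤ 1.000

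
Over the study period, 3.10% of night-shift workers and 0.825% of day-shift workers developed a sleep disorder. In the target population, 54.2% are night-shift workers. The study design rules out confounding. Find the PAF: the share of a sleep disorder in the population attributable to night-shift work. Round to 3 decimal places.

PAF ≈ 0.599

p₁ = 0.031, p₀ = 0.00825.
Overall risk P(Y=1) = π·p₁ + (1−π)·p₀ = 0.542×0.031 + 0.458×0.00825 = 0.020581.
Under exogeneity, PAF = [P(Y=1) − p₀] / P(Y=1).
PAF = (0.020581 − 0.00825) / 0.020581 ≈ 0.5991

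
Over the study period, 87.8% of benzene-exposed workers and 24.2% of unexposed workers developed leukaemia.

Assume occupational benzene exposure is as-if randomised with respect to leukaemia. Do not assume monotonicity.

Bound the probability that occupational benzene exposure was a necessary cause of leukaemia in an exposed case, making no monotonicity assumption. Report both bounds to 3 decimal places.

0.724 ≤ PN ≤ 0.863

p₁ = 0.878, p₀ = 0.242.
Under exogeneity alone the bounds on PN are max{0,(p₁−p₀)/p₁} ≤ PN ≤ min{1,(1−p₀)/p₁}.
  lower = (p₁ − p₀)/p₁ = 0.636 / 0.878 ≈ 0.7244
  upper = min{1, (1 − p₀)/p₁} = 0.758 / 0.878 ≈ 0.8633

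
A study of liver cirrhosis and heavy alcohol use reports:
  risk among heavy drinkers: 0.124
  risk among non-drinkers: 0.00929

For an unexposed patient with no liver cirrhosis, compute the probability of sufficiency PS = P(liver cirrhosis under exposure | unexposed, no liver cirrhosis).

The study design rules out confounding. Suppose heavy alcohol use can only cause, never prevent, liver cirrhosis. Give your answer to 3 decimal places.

PS ≈ 0.116

Let p₁ = 0.124, p₀ = 0.00929.
Under exogeneity and monotonicity, PS = (p₁ − p₀) / (1 − p₀).
PS = (0.124 − 0.00929) / (1 − 0.00929) = 0.11471 / 0.99071 ≈ 0.1158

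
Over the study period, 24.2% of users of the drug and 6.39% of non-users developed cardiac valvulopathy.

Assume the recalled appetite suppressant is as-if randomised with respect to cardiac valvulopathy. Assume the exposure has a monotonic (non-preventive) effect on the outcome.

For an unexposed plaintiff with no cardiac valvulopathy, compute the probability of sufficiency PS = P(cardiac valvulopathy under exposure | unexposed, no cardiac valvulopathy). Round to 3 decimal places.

PS ≈ 0.190

p₁ = 0.242, p₀ = 0.0639.
Under exogeneity and monotonicity, PS = (p₁ − p₀) / (1 − p₀).
PS = (0.242 − 0.0639) / (1 − 0.0639) = 0.1781 / 0.9361 ≈ 0.1903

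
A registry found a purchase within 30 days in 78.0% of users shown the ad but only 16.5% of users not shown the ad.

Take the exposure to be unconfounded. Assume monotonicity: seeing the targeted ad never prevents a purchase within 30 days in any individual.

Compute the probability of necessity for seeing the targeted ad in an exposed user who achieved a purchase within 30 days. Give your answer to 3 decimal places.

PN ≈ 0.788

p₁ = 0.78, p₀ = 0.165.
Under exogeneity and monotonicity, PN = (p₁ − p₀) / p₁.
PN = (0.78 − 0.165) / 0.78 = 0.615 / 0.78 ≈ 0.7885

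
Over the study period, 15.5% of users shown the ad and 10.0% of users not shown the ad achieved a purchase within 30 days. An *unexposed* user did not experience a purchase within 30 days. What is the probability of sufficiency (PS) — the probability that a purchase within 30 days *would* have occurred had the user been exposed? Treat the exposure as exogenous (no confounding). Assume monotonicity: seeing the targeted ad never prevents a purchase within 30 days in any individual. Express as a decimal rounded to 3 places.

p₁ = 0.155, p₀ = 0.1.
Under exogeneity and monotonicity, PS = (p₁ − p₀) / (1 − p₀).
PS = (0.155 − 0.1) / (1 − 0.1) = 0.055 / 0.9 ≈ 0.0611

PS ≈ 0.061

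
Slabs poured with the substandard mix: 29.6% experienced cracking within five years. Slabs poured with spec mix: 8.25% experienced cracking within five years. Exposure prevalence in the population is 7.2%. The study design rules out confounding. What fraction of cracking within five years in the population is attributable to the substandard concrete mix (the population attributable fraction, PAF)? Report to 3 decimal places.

PAF ≈ 0.157

p₁ = 0.296, p₀ = 0.0825.
Overall risk P(Y=1) = π·p₁ + (1−π)·p₀ = 0.072×0.296 + 0.928×0.0825 = 0.097872.
Under exogeneity, PAF = [P(Y=1) − p₀] / P(Y=1).
PAF = (0.097872 − 0.0825) / 0.097872 ≈ 0.1571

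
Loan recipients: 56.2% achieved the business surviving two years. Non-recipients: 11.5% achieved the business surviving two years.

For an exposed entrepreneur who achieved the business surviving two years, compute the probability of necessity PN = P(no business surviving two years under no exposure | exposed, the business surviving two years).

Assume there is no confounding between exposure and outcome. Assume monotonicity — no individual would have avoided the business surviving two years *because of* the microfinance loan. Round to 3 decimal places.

p₁ = 0.562, p₀ = 0.115.
Under exogeneity and monotonicity, PN = (p₁ − p₀) / p₁.
PN = (0.562 − 0.115) / 0.562 = 0.447 / 0.562 ≈ 0.7954

PN ≈ 0.795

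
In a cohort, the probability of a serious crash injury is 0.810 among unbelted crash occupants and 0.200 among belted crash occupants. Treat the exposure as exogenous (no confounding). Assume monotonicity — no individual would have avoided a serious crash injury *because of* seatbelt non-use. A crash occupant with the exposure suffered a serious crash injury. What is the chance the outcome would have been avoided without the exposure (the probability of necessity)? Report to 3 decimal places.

PN ≈ 0.753

Let p₁ = 0.81, p₀ = 0.2.
Under exogeneity and monotonicity, PN = (p₁ − p₀) / p₁.
PN = (0.81 − 0.2) / 0.81 = 0.61 / 0.81 ≈ 0.7531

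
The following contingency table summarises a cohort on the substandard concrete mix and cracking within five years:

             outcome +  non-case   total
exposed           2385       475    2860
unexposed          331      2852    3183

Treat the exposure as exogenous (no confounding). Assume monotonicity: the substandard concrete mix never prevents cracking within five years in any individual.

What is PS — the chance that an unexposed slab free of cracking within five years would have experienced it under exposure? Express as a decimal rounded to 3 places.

PS ≈ 0.815

p₁ = P(outcome | exposed) = 2385/2860 = 0.83392
p₀ = P(outcome | unexposed) = 331/3183 = 0.10399
Under exogeneity and monotonicity, PS = (p₁ − p₀)/(1 − p₀).
PS = (0.83392 − 0.10399) / 0.89601 ≈ 0.8146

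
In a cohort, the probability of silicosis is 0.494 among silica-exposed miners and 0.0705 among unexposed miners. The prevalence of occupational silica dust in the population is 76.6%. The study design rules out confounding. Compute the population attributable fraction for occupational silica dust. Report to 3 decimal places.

PAF ≈ 0.821

Let p₁ = 0.494, p₀ = 0.0705.
Overall risk P(Y=1) = π·p₁ + (1−π)·p₀ = 0.766×0.494 + 0.234×0.0705 = 0.3949.
Under exogeneity, PAF = [P(Y=1) − p₀] / P(Y=1).
PAF = (0.3949 − 0.0705) / 0.3949 ≈ 0.8215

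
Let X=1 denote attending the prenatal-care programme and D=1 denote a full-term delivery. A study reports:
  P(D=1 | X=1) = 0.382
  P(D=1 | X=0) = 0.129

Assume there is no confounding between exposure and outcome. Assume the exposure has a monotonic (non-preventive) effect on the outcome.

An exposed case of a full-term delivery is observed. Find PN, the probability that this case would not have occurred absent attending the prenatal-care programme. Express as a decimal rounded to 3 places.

Let p₁ = 0.382, p₀ = 0.129.
Under exogeneity and monotonicity, PN = (p₁ − p₀) / p₁.
PN = (0.382 − 0.129) / 0.382 = 0.253 / 0.382 ≈ 0.6623

PN ≈ 0.662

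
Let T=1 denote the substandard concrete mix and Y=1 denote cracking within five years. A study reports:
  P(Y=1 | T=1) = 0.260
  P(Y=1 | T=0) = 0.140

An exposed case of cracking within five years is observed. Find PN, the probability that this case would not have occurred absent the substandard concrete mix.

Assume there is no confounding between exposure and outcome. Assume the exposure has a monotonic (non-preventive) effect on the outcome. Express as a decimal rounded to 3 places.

Let p₁ = 0.26, p₀ = 0.14.
Under exogeneity and monotonicity, PN = (p₁ − p₀) / p₁.
PN = (0.26 − 0.14) / 0.26 = 0.12 / 0.26 ≈ 0.4615

PN ≈ 0.462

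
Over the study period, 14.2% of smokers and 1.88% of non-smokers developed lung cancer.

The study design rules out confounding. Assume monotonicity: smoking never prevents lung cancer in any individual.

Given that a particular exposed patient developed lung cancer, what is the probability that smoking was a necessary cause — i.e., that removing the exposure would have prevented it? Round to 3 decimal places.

PN ≈ 0.868

p₁ = 0.142, p₀ = 0.0188.
Under exogeneity and monotonicity, PN = (p₁ − p₀) / p₁.
PN = (0.142 − 0.0188) / 0.142 = 0.1232 / 0.142 ≈ 0.8676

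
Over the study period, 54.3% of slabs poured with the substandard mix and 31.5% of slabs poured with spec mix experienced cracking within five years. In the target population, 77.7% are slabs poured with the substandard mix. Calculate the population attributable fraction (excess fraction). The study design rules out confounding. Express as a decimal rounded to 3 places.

PAF ≈ 0.360

p₁ = 0.543, p₀ = 0.315.
Overall risk P(Y=1) = π·p₁ + (1−π)·p₀ = 0.777×0.543 + 0.223×0.315 = 0.49216.
Under exogeneity, PAF = [P(Y=1) − p₀] / P(Y=1).
PAF = (0.49216 − 0.315) / 0.49216 ≈ 0.3600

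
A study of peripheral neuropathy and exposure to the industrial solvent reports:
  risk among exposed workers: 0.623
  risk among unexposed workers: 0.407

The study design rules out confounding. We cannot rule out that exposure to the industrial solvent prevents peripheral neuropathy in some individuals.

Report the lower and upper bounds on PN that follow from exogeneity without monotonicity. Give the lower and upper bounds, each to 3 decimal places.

0.347 ≤ PN ≤ 0.952

Let p₁ = 0.623, p₀ = 0.407.
Under exogeneity alone the bounds on PN are max{0,(p₁−p₀)/p₁} ≤ PN ≤ min{1,(1−p₀)/p₁}.
  lower = (p₁ − p₀)/p₁ = 0.216 / 0.623 ≈ 0.3467
  upper = min{1, (1 − p₀)/p₁} = 0.593 / 0.623 ≈ 0.9518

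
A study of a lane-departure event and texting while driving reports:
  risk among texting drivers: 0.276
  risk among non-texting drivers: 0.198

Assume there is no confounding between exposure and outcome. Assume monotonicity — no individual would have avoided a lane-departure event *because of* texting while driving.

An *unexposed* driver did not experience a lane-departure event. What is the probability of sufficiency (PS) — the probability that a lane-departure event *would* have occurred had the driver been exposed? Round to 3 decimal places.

Let p₁ = 0.276, p₀ = 0.198.
Under exogeneity and monotonicity, PS = (p₁ − p₀) / (1 − p₀).
PS = (0.276 − 0.198) / (1 − 0.198) = 0.078 / 0.802 ≈ 0.0973

PS ≈ 0.097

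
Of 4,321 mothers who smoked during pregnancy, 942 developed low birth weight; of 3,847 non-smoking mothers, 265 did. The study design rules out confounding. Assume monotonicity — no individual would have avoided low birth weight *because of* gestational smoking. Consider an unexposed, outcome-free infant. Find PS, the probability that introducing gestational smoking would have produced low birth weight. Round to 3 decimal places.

PS ≈ 0.160

p₁ = P(outcome | exposed) = 942/4321 = 0.21801
p₀ = P(outcome | unexposed) = 265/3847 = 0.068885
Under exogeneity and monotonicity, PS = (p₁ − p₀) / (1 − p₀).
PS = (0.21801 − 0.068885) / (1 − 0.068885) = 0.14912 / 0.93112 ≈ 0.1602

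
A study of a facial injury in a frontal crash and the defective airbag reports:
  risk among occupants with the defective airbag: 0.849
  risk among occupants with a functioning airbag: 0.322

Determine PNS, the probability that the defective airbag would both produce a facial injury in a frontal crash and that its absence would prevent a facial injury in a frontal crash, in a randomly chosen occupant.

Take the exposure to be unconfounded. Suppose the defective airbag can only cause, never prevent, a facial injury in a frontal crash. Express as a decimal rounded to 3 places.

Let p₁ = 0.849, p₀ = 0.322.
Under exogeneity and monotonicity, PNS = p₁ − p₀.
PNS = 0.849 − 0.322 = 0.527

PNS ≈ 0.527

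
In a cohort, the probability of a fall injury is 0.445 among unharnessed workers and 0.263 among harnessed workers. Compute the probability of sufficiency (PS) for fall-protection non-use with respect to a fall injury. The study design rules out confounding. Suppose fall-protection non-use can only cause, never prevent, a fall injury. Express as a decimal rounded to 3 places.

Let p₁ = 0.445, p₀ = 0.263.
Under exogeneity and monotonicity, PS = (p₁ − p₀) / (1 − p₀).
PS = (0.445 − 0.263) / (1 − 0.263) = 0.182 / 0.737 ≈ 0.2469

PS ≈ 0.247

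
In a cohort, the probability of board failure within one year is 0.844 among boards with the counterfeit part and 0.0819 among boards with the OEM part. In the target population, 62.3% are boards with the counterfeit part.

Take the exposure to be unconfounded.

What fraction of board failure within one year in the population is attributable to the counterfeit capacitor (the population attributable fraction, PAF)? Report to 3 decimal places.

PAF ≈ 0.853

Let p₁ = 0.844, p₀ = 0.0819.
Overall risk P(Y=1) = π·p₁ + (1−π)·p₀ = 0.623×0.844 + 0.377×0.0819 = 0.55669.
Under exogeneity, PAF = [P(Y=1) − p₀] / P(Y=1).
PAF = (0.55669 − 0.0819) / 0.55669 ≈ 0.8529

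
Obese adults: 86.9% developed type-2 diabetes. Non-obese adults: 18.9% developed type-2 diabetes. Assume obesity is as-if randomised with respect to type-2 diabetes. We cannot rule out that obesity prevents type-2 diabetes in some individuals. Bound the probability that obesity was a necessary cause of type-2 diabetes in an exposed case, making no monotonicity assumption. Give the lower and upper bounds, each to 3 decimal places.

0.783 ≤ PN ≤ 0.933

p₁ = 0.869, p₀ = 0.189.
Under exogeneity alone the bounds on PN are max{0,(p₁−p₀)/p₁} ≤ PN ≤ min{1,(1−p₀)/p₁}.
  lower = (p₁ − p₀)/p₁ = 0.68 / 0.869 ≈ 0.7825
  upper = min{1, (1 − p₀)/p₁} = 0.811 / 0.869 ≈ 0.9333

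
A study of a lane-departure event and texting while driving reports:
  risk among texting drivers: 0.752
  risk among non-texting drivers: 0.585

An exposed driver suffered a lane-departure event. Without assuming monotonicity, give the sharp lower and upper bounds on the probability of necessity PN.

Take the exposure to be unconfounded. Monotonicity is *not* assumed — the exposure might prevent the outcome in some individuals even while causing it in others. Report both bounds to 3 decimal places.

0.222 ≤ PN ≤ 0.552

Let p₁ = 0.752, p₀ = 0.585.
Under exogeneity alone the bounds on PN are max{0,(p₁−p₀)/p₁} ≤ PN ≤ min{1,(1−p₀)/p₁}.
  lower = (p₁ − p₀)/p₁ = 0.167 / 0.752 ≈ 0.2221
  upper = min{1, (1 − p₀)/p₁} = 0.415 / 0.752 ≈ 0.5519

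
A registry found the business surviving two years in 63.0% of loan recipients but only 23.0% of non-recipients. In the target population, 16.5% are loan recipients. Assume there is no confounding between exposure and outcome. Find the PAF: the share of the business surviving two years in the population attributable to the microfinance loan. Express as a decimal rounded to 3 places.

PAF ≈ 0.223

p₁ = 0.63, p₀ = 0.23.
Overall risk P(Y=1) = π·p₁ + (1−π)·p₀ = 0.165×0.63 + 0.835×0.23 = 0.296.
Under exogeneity, PAF = [P(Y=1) − p₀] / P(Y=1).
PAF = (0.296 − 0.23) / 0.296 ≈ 0.2230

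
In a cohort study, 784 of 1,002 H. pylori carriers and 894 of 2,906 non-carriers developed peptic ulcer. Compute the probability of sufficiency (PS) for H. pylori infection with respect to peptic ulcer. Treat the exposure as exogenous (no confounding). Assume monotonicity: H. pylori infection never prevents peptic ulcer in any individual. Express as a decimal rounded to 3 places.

PS ≈ 0.686

p₁ = P(outcome | exposed) = 784/1002 = 0.78244
p₀ = P(outcome | unexposed) = 894/2906 = 0.30764
Under exogeneity and monotonicity, PS = (p₁ − p₀) / (1 − p₀).
PS = (0.78244 − 0.30764) / (1 − 0.30764) = 0.4748 / 0.69236 ≈ 0.6858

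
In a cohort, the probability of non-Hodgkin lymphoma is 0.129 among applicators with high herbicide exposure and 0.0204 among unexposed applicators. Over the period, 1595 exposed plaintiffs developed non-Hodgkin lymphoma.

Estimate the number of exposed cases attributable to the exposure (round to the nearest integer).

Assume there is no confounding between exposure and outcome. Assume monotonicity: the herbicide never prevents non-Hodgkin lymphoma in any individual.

about 1343 cases

Let p₁ = 0.129, p₀ = 0.0204.
PN = (p₁ − p₀)/p₁ = (0.129 − 0.0204) / 0.129 ≈ 0.84186.
Attributable cases ≈ PN × (exposed cases) = 0.84186 × 1595 ≈ 1342.77.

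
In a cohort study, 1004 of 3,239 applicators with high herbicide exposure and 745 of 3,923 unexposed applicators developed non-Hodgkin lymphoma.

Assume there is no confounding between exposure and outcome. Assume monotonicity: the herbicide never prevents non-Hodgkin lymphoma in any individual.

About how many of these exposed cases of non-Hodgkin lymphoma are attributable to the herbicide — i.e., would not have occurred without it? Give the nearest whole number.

p₁ = P(outcome | exposed) = 1004/3239 = 0.30997
p₀ = P(outcome | unexposed) = 745/3923 = 0.18991
PN = (p₁ − p₀)/p₁ = (0.30997 − 0.18991) / 0.30997 ≈ 0.38735.
Attributable cases ≈ PN × (exposed cases) = 0.38735 × 1004 ≈ 388.90.

about 389 cases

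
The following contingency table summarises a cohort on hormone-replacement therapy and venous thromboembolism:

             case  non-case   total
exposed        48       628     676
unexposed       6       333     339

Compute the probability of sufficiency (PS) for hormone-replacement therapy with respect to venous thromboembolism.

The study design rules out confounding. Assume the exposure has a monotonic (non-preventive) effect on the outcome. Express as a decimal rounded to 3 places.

PS ≈ 0.054

p₁ = P(outcome | exposed) = 48/676 = 0.071006
p₀ = P(outcome | unexposed) = 6/339 = 0.017699
Under exogeneity and monotonicity, PS = (p₁ − p₀)/(1 − p₀).
PS = (0.071006 − 0.017699) / 0.9823 ≈ 0.0543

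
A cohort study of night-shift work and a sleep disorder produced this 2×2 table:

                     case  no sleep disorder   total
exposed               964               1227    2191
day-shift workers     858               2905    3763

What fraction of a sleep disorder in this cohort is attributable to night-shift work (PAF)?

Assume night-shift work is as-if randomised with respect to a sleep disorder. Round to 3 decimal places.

p₁ = P(outcome | exposed) = 964/2191 = 0.43998
p₀ = P(outcome | unexposed) = 858/3763 = 0.22801
Exposure prevalence π = 2191/5954 = 0.36799; overall risk P(Y=1) = 0.30601.
Under exogeneity, PAF = [P(Y=1) − p₀]/P(Y=1).
PAF = (0.30601 − 0.22801) / 0.30601 ≈ 0.2549

PAF ≈ 0.255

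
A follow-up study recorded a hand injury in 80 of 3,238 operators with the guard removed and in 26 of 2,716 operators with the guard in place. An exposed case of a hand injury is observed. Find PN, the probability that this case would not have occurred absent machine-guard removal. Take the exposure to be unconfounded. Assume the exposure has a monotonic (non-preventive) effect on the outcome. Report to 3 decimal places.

PN ≈ 0.613

p₁ = P(outcome | exposed) = 80/3238 = 0.024707
p₀ = P(outcome | unexposed) = 26/2716 = 0.0095729
Under exogeneity and monotonicity, PN = (p₁ − p₀) / p₁.
PN = (0.024707 − 0.0095729) / 0.024707 = 0.015134 / 0.024707 ≈ 0.6125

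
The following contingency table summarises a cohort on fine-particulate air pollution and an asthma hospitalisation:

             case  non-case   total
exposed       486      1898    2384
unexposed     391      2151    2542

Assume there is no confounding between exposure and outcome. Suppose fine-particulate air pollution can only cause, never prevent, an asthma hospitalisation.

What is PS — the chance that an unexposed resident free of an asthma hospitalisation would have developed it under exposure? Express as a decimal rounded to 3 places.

p₁ = P(outcome | exposed) = 486/2384 = 0.20386
p₀ = P(outcome | unexposed) = 391/2542 = 0.15382
Under exogeneity and monotonicity, PS = (p₁ − p₀)/(1 − p₀).
PS = (0.20386 − 0.15382) / 0.84618 ≈ 0.0591

PS ≈ 0.059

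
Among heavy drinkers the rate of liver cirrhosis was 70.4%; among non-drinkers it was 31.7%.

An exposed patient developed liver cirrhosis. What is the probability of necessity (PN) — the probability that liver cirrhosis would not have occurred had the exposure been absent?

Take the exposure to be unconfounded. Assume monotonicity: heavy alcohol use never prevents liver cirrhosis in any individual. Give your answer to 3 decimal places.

PN ≈ 0.550

p₁ = 0.704, p₀ = 0.317.
Under exogeneity and monotonicity, PN = (p₁ − p₀) / p₁.
PN = (0.704 − 0.317) / 0.704 = 0.387 / 0.704 ≈ 0.5497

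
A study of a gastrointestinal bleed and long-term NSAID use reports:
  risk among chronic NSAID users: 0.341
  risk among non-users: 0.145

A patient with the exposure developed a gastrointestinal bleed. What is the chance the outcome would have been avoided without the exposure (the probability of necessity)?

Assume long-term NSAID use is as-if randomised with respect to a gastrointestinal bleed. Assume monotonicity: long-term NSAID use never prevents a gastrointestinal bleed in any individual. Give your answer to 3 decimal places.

Let p₁ = 0.341, p₀ = 0.145.
Under exogeneity and monotonicity, PN = (p₁ − p₀) / p₁.
PN = (0.341 − 0.145) / 0.341 = 0.196 / 0.341 ≈ 0.5748

PN ≈ 0.575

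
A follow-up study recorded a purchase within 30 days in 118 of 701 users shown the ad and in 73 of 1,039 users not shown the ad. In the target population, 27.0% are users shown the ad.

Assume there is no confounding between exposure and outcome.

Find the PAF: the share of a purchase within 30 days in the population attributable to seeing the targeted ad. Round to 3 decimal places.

p₁ = P(outcome | exposed) = 118/701 = 0.16833
p₀ = P(outcome | unexposed) = 73/1039 = 0.07026
Overall risk P(Y=1) = π·p₁ + (1−π)·p₀ = 0.27×0.16833 + 0.73×0.07026 = 0.096739.
Under exogeneity, PAF = [P(Y=1) − p₀] / P(Y=1).
PAF = (0.096739 − 0.07026) / 0.096739 ≈ 0.2737

PAF ≈ 0.274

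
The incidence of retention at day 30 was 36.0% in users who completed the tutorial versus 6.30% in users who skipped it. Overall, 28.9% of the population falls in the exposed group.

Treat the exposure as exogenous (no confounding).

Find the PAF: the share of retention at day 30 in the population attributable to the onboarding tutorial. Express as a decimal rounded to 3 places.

PAF ≈ 0.577

p₁ = 0.36, p₀ = 0.063.
Overall risk P(Y=1) = π·p₁ + (1−π)·p₀ = 0.289×0.36 + 0.711×0.063 = 0.14883.
Under exogeneity, PAF = [P(Y=1) − p₀] / P(Y=1).
PAF = (0.14883 − 0.063) / 0.14883 ≈ 0.5767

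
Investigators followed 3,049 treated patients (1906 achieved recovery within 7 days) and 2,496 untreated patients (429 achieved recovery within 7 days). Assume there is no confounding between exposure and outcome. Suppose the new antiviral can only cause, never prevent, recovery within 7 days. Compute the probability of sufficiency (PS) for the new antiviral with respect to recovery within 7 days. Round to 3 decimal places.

p₁ = P(outcome | exposed) = 1906/3049 = 0.62512
p₀ = P(outcome | unexposed) = 429/2496 = 0.17188
Under exogeneity and monotonicity, PS = (p₁ − p₀) / (1 − p₀).
PS = (0.62512 − 0.17188) / (1 − 0.17188) = 0.45325 / 0.82812 ≈ 0.5473

PS ≈ 0.547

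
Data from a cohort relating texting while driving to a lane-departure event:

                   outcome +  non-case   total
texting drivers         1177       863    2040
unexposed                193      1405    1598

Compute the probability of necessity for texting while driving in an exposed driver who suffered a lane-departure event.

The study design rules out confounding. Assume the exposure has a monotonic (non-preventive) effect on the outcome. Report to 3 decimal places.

p₁ = P(outcome | exposed) = 1177/2040 = 0.57696
p₀ = P(outcome | unexposed) = 193/1598 = 0.12078
Under exogeneity and monotonicity, PN = (p₁ − p₀) / p₁.
PN = (0.57696 − 0.12078) / 0.57696 = 0.45618 / 0.57696 ≈ 0.7907

PN ≈ 0.791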